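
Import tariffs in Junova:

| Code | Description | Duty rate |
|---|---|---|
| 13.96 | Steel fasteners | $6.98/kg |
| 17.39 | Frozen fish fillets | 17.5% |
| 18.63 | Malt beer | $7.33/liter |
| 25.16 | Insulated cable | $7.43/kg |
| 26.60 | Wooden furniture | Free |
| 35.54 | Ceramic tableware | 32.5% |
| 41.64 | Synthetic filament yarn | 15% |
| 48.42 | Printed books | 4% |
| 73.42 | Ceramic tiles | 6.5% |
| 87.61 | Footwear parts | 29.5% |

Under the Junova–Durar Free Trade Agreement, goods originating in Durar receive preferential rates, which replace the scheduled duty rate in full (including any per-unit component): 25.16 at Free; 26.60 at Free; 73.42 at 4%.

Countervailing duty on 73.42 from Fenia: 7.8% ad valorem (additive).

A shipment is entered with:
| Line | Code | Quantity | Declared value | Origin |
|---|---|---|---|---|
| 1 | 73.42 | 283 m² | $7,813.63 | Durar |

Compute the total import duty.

$312.55

Line 1 (73.42, Durar, 283 m², $7,813.63):
Base rate for 73.42 is 6.5%.
Origin Durar qualifies under the Junova–Durar agreement and 73.42 is covered: preferential rate 4% applies instead.
The additional-duty order on 73.42 targets Fenia, not Durar; it does not apply.
Duty = $7,813.63 × 4% = $312.55.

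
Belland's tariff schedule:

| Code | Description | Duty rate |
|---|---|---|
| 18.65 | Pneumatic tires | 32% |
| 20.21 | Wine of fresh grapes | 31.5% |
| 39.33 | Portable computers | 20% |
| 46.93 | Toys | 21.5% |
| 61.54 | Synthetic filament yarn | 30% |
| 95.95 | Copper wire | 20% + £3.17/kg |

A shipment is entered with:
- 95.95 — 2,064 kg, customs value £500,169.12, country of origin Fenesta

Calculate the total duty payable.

£106,576.70

Line 1 (95.95, Fenesta, 2,064 kg, £500,169.12):
Base rate for 95.95 is 20% + £3.17/kg.
Duty = £500,169.12 × 20% + 2,064 × £3.17 = £106,576.70.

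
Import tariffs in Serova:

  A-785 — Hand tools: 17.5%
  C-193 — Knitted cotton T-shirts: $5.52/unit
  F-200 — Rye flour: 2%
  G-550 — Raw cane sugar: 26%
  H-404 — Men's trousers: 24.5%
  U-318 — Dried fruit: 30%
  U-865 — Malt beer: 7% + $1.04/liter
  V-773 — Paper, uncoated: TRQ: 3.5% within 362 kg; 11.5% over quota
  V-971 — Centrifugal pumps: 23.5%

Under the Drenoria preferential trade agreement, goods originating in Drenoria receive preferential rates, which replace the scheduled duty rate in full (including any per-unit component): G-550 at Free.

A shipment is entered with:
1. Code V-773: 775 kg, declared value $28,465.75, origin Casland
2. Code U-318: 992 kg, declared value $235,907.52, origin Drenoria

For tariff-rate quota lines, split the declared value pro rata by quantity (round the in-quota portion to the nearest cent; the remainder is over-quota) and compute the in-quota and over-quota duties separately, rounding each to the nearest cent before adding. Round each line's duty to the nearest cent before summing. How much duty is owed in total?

$72,982.12

Line 1 (V-773, Casland, 775 kg, $28,465.75):
Code V-773 is under a tariff-rate quota (threshold 362 kg). In-quota: 362 kg at 3.5%; over-quota: 413 kg at 11.5%.
Pro-rata value split: in-quota = $28,465.75 × 362/775 = $13,296.26; over-quota = $28,465.75 − $13,296.26 = $15,169.49.
In-quota duty = $13,296.26 × 3.5% = $465.37. Over-quota duty = $15,169.49 × 11.5% = $1,744.49.
Line duty = $465.37 + $1,744.49 = $2,209.86.
Line 2 (U-318, Drenoria, 992 kg, $235,907.52):
Base rate for U-318 is 30%.
Origin Drenoria is the FTA partner but U-318 is not on the preference list; base rate stands.
Duty = $235,907.52 × 30% = $70,772.26.
Total = $2,209.86 + $70,772.26 = $72,982.12.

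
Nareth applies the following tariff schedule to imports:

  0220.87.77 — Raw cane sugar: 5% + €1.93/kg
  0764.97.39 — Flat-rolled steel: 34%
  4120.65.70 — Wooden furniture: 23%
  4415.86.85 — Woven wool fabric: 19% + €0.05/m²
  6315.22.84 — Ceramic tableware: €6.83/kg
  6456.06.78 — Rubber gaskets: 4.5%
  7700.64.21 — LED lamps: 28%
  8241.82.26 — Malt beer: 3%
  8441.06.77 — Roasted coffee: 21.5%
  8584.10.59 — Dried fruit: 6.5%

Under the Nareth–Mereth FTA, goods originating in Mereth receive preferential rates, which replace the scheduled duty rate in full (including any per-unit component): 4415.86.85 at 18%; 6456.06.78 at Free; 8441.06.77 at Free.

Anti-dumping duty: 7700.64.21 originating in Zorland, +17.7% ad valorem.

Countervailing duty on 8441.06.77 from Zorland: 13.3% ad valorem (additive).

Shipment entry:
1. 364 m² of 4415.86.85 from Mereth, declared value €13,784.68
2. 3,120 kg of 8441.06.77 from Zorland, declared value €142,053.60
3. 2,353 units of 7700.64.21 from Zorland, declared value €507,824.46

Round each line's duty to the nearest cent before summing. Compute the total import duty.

Line 1 (4415.86.85, Mereth, 364 m², €13,784.68):
Base rate for 4415.86.85 is 19% + €0.05/m².
Origin Mereth qualifies under the Nareth–Mereth agreement and 4415.86.85 is covered: preferential rate 18% applies instead.
Duty = €13,784.68 × 18% = €2,481.24.
Line 2 (8441.06.77, Zorland, 3,120 kg, €142,053.60):
Base rate for 8441.06.77 is 21.5%.
8441.06.77 has an FTA preferential rate, but origin Zorland is not Mereth; base rate stands.
Additional duty on 8441.06.77 from Zorland: +13.3%. Applied ad valorem rate: 21.5% + 13.3% = 34.8%.
Duty = €142,053.60 × 34.8% = €49,434.65.
Line 3 (7700.64.21, Zorland, 2,353 units, €507,824.46):
Base rate for 7700.64.21 is 28%.
Additional duty on 7700.64.21 from Zorland: +17.7%. Applied ad valorem rate: 28% + 17.7% = 45.7%.
Duty = €507,824.46 × 45.7% = €232,075.78.
Total = €2,481.24 + €49,434.65 + €232,075.78 = €283,991.67.

€283,991.67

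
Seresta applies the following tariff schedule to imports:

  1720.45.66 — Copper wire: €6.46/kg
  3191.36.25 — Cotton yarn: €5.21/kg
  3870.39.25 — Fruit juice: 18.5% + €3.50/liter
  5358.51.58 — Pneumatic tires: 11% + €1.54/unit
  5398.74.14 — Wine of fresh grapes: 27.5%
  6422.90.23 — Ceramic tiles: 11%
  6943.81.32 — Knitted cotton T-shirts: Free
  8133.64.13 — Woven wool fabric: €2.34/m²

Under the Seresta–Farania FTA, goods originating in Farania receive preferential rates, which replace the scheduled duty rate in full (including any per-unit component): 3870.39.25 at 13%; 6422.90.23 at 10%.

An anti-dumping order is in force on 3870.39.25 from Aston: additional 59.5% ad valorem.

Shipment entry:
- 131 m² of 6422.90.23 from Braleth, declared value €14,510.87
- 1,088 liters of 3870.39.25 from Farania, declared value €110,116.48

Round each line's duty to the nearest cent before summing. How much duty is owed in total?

Line 1 (6422.90.23, Braleth, 131 m², €14,510.87):
Base rate for 6422.90.23 is 11%.
6422.90.23 has an FTA preferential rate, but origin Braleth is not Farania; base rate stands.
Duty = €14,510.87 × 11% = €1,596.20.
Line 2 (3870.39.25, Farania, 1,088 liters, €110,116.48):
Base rate for 3870.39.25 is 18.5% + €3.50/liter.
Origin Farania qualifies under the Seresta–Farania agreement and 3870.39.25 is covered: preferential rate 13% applies instead.
The additional-duty order on 3870.39.25 targets Aston, not Farania; it does not apply.
Duty = €110,116.48 × 13% = €14,315.14.
Total = €1,596.20 + €14,315.14 = €15,911.34.

€15,911.34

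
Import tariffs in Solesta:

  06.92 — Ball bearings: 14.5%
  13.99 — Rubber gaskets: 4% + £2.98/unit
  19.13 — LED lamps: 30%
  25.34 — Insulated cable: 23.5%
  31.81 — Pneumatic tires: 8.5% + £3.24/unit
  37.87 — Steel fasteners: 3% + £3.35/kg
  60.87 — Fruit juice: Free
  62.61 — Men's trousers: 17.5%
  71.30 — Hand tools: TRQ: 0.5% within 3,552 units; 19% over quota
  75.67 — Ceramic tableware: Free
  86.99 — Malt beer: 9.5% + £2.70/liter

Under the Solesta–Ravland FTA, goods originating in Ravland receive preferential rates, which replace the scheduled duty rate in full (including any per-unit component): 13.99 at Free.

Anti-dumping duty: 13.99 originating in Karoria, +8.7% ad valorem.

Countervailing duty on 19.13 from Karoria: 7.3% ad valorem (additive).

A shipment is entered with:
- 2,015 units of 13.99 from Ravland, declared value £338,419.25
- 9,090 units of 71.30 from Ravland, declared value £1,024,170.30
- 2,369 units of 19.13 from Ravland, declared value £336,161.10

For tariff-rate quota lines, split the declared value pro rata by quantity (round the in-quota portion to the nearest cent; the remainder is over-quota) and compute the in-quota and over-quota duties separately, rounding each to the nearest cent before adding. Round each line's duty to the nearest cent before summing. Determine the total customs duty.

£221,402.98

Line 1 (13.99, Ravland, 2,015 units, £338,419.25):
Base rate for 13.99 is 4% + £2.98/unit.
Origin Ravland qualifies under the Solesta–Ravland agreement and 13.99 is covered: preferential rate Free applies instead.
The additional-duty order on 13.99 targets Karoria, not Ravland; it does not apply.
Duty = £338,419.25 × 0% = £0.00.
Line 2 (71.30, Ravland, 9,090 units, £1,024,170.30):
Code 71.30 is under a tariff-rate quota (threshold 3,552 units). In-quota: 3,552 units at 0.5%; over-quota: 5,538 units at 19%.
Pro-rata value split: in-quota = £1,024,170.30 × 3,552/9,090 = £400,203.84; over-quota = £1,024,170.30 − £400,203.84 = £623,966.46.
In-quota duty = £400,203.84 × 0.5% = £2,001.02. Over-quota duty = £623,966.46 × 19% = £118,553.63.
Line duty = £2,001.02 + £118,553.63 = £120,554.65.
Line 3 (19.13, Ravland, 2,369 units, £336,161.10):
Base rate for 19.13 is 30%.
Origin Ravland is the FTA partner but 19.13 is not on the preference list; base rate stands.
The additional-duty order on 19.13 targets Karoria, not Ravland; it does not apply.
Duty = £336,161.10 × 30% = £100,848.33.
Total = £0.00 + £120,554.65 + £100,848.33 = £221,402.98.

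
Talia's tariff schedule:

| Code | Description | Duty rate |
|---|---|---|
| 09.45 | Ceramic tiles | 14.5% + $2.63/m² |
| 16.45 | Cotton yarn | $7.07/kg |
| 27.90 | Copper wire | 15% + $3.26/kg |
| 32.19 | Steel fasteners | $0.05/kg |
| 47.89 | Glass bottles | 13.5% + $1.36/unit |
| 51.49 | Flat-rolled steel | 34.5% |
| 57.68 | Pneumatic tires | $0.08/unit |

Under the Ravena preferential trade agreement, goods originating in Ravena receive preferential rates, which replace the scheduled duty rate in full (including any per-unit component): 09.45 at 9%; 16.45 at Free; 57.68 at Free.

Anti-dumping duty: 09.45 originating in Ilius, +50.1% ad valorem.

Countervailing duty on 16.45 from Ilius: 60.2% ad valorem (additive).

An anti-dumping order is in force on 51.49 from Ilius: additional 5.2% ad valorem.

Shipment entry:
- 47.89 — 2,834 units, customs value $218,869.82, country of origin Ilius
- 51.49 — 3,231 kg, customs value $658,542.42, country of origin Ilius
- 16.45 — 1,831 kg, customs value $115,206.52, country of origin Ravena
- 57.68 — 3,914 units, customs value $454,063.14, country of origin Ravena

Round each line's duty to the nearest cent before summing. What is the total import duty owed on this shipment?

Line 1 (47.89, Ilius, 2,834 units, $218,869.82):
Base rate for 47.89 is 13.5% + $1.36/unit.
Duty = $218,869.82 × 13.5% + 2,834 × $1.36 = $33,401.67.
Line 2 (51.49, Ilius, 3,231 kg, $658,542.42):
Base rate for 51.49 is 34.5%.
Additional duty on 51.49 from Ilius: +5.2%. Applied ad valorem rate: 34.5% + 5.2% = 39.7%.
Duty = $658,542.42 × 39.7% = $261,441.34.
Line 3 (16.45, Ravena, 1,831 kg, $115,206.52):
Base rate for 16.45 is $7.07/kg.
Origin Ravena qualifies under the Talia–Ravena agreement and 16.45 is covered: preferential rate Free applies instead.
The additional-duty order on 16.45 targets Ilius, not Ravena; it does not apply.
Duty = $115,206.52 × 0% = $0.00.
Line 4 (57.68, Ravena, 3,914 units, $454,063.14):
Base rate for 57.68 is $0.08/unit.
Origin Ravena qualifies under the Talia–Ravena agreement and 57.68 is covered: preferential rate Free applies instead.
Duty = $454,063.14 × 0% = $0.00.
Total = $33,401.67 + $261,441.34 + $0.00 + $0.00 = $294,843.01.

$294,843.01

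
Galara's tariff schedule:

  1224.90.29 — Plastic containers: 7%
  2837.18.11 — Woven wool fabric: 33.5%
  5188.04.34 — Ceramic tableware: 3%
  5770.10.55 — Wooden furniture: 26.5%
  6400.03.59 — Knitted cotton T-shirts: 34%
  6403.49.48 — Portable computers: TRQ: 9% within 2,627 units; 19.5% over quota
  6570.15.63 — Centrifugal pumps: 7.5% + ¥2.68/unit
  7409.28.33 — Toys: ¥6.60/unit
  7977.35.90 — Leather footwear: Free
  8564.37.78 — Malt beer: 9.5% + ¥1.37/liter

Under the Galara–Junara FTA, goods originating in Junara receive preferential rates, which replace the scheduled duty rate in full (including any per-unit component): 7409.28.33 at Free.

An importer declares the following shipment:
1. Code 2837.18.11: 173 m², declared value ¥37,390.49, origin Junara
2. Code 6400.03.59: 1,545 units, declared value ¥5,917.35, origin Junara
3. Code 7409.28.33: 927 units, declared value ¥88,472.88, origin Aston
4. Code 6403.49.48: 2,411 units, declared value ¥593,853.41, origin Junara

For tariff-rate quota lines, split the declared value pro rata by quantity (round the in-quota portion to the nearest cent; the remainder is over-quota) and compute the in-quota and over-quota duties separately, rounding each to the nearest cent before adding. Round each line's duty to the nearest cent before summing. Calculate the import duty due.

¥74,102.72

Line 1 (2837.18.11, Junara, 173 m², ¥37,390.49):
Base rate for 2837.18.11 is 33.5%.
Origin Junara is the FTA partner but 2837.18.11 is not on the preference list; base rate stands.
Duty = ¥37,390.49 × 33.5% = ¥12,525.81.
Line 2 (6400.03.59, Junara, 1,545 units, ¥5,917.35):
Base rate for 6400.03.59 is 34%.
Origin Junara is the FTA partner but 6400.03.59 is not on the preference list; base rate stands.
Duty = ¥5,917.35 × 34% = ¥2,011.90.
Line 3 (7409.28.33, Aston, 927 units, ¥88,472.88):
Base rate for 7409.28.33 is ¥6.60/unit.
7409.28.33 has an FTA preferential rate, but origin Aston is not Junara; base rate stands.
Duty = 927 × ¥6.60 = ¥6,118.20.
Line 4 (6403.49.48, Junara, 2,411 units, ¥593,853.41):
Code 6403.49.48 is under a tariff-rate quota (threshold 2,627 units). Quantity 2,411 units is within the quota, so the in-quota rate 9% applies to the full value.
Duty = ¥593,853.41 × 9% = ¥53,446.81.
Total = ¥12,525.81 + ¥2,011.90 + ¥6,118.20 + ¥53,446.81 = ¥74,102.72.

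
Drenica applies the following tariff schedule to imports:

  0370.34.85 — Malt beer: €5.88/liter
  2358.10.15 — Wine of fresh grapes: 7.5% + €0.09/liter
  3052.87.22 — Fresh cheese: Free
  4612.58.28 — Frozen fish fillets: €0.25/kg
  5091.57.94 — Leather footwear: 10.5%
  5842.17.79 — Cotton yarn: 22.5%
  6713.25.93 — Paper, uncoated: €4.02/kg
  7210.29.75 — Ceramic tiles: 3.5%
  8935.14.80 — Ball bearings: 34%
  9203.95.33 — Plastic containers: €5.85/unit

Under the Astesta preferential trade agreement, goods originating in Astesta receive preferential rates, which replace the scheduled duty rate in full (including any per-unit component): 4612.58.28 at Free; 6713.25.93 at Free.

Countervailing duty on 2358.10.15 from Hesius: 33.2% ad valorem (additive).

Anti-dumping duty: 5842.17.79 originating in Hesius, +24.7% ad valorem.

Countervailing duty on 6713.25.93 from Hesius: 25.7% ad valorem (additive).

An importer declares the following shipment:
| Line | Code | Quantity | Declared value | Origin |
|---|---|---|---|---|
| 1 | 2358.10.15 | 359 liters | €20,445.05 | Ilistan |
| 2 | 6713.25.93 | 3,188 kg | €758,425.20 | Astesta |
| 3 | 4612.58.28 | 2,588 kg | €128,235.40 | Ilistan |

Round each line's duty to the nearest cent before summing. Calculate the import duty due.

€2,212.69

Line 1 (2358.10.15, Ilistan, 359 liters, €20,445.05):
Base rate for 2358.10.15 is 7.5% + €0.09/liter.
The additional-duty order on 2358.10.15 targets Hesius, not Ilistan; it does not apply.
Duty = €20,445.05 × 7.5% + 359 × €0.09 = €1,565.69.
Line 2 (6713.25.93, Astesta, 3,188 kg, €758,425.20):
Base rate for 6713.25.93 is €4.02/kg.
Origin Astesta qualifies under the Drenica–Astesta agreement and 6713.25.93 is covered: preferential rate Free applies instead.
The additional-duty order on 6713.25.93 targets Hesius, not Astesta; it does not apply.
Duty = €758,425.20 × 0% = €0.00.
Line 3 (4612.58.28, Ilistan, 2,588 kg, €128,235.40):
Base rate for 4612.58.28 is €0.25/kg.
4612.58.28 has an FTA preferential rate, but origin Ilistan is not Astesta; base rate stands.
Duty = 2,588 × €0.25 = €647.00.
Total = €1,565.69 + €0.00 + €647.00 = €2,212.69.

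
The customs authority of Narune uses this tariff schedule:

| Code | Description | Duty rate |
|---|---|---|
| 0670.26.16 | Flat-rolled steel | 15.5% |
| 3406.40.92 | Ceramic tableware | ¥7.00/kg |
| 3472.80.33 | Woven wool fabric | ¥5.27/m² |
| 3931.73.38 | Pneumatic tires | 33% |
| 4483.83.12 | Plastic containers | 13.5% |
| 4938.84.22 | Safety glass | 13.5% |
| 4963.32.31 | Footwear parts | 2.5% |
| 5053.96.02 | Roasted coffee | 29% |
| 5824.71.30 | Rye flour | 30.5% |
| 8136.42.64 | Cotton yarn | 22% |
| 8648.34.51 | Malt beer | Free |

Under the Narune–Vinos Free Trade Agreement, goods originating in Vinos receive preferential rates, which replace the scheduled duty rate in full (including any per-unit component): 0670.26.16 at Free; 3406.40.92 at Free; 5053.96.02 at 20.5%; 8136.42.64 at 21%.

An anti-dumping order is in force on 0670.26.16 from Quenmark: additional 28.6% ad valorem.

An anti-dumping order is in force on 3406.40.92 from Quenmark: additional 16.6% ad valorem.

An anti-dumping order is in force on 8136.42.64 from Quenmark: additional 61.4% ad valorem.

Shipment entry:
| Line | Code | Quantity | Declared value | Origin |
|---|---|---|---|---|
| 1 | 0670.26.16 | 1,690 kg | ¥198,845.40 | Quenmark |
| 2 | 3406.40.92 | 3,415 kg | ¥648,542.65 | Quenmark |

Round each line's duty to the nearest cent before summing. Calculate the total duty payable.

¥219,253.90

Line 1 (0670.26.16, Quenmark, 1,690 kg, ¥198,845.40):
Base rate for 0670.26.16 is 15.5%.
0670.26.16 has an FTA preferential rate, but origin Quenmark is not Vinos; base rate stands.
Additional duty on 0670.26.16 from Quenmark: +28.6%. Applied ad valorem rate: 15.5% + 28.6% = 44.1%.
Duty = ¥198,845.40 × 44.1% = ¥87,690.82.
Line 2 (3406.40.92, Quenmark, 3,415 kg, ¥648,542.65):
Base rate for 3406.40.92 is ¥7.00/kg.
3406.40.92 has an FTA preferential rate, but origin Quenmark is not Vinos; base rate stands.
Additional duty on 3406.40.92 from Quenmark: +16.6% ad valorem. Applied ad valorem rate = 16.6%.
Duty = ¥648,542.65 × 16.6% + 3,415 × ¥7.00 = ¥131,563.08.
Total = ¥87,690.82 + ¥131,563.08 = ¥219,253.90.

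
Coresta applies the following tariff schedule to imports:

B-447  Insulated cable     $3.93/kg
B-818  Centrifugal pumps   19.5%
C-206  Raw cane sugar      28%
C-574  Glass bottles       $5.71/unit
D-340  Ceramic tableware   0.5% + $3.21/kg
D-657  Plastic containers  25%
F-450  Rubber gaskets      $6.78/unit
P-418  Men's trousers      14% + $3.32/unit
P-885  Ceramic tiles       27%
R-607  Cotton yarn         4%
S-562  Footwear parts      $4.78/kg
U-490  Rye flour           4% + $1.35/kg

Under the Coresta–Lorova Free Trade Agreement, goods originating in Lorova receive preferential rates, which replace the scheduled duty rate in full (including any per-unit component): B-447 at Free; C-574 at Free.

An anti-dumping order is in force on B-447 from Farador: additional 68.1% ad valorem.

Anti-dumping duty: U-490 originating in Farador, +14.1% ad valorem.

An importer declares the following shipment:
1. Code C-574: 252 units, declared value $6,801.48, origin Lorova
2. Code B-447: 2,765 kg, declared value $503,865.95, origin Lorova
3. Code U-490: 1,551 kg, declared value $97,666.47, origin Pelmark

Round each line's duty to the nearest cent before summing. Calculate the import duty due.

$6,000.51

Line 1 (C-574, Lorova, 252 units, $6,801.48):
Base rate for C-574 is $5.71/unit.
Origin Lorova qualifies under the Coresta–Lorova agreement and C-574 is covered: preferential rate Free applies instead.
Duty = $6,801.48 × 0% = $0.00.
Line 2 (B-447, Lorova, 2,765 kg, $503,865.95):
Base rate for B-447 is $3.93/kg.
Origin Lorova qualifies under the Coresta–Lorova agreement and B-447 is covered: preferential rate Free applies instead.
The additional-duty order on B-447 targets Farador, not Lorova; it does not apply.
Duty = $503,865.95 × 0% = $0.00.
Line 3 (U-490, Pelmark, 1,551 kg, $97,666.47):
Base rate for U-490 is 4% + $1.35/kg.
The additional-duty order on U-490 targets Farador, not Pelmark; it does not apply.
Duty = $97,666.47 × 4% + 1,551 × $1.35 = $6,000.51.
Total = $0.00 + $0.00 + $6,000.51 = $6,000.51.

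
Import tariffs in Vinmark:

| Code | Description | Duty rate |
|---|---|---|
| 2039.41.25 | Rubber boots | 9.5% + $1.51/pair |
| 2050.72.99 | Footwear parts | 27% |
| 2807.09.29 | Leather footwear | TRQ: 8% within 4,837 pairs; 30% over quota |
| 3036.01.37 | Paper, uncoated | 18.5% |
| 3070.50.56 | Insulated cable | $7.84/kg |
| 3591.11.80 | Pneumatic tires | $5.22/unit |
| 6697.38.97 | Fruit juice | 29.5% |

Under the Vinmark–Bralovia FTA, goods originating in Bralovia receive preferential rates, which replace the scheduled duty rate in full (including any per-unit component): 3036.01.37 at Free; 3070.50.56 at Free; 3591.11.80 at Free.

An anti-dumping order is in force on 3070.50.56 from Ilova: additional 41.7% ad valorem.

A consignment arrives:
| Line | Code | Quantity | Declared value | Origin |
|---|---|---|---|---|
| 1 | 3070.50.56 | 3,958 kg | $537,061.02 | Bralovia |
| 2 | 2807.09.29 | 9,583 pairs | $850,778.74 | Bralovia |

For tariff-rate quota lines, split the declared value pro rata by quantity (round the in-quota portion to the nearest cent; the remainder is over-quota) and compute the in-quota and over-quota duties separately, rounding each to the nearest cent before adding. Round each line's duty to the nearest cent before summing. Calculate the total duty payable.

$160,759.27

Line 1 (3070.50.56, Bralovia, 3,958 kg, $537,061.02):
Base rate for 3070.50.56 is $7.84/kg.
Origin Bralovia qualifies under the Vinmark–Bralovia agreement and 3070.50.56 is covered: preferential rate Free applies instead.
The additional-duty order on 3070.50.56 targets Ilova, not Bralovia; it does not apply.
Duty = $537,061.02 × 0% = $0.00.
Line 2 (2807.09.29, Bralovia, 9,583 pairs, $850,778.74):
Code 2807.09.29 is under a tariff-rate quota (threshold 4,837 pairs). In-quota: 4,837 pairs at 8%; over-quota: 4,746 pairs at 30%.
Pro-rata value split: in-quota = $850,778.74 × 4,837/9,583 = $429,428.86; over-quota = $850,778.74 − $429,428.86 = $421,349.88.
In-quota duty = $429,428.86 × 8% = $34,354.31. Over-quota duty = $421,349.88 × 30% = $126,404.96.
Line duty = $34,354.31 + $126,404.96 = $160,759.27.
Total = $0.00 + $160,759.27 = $160,759.27.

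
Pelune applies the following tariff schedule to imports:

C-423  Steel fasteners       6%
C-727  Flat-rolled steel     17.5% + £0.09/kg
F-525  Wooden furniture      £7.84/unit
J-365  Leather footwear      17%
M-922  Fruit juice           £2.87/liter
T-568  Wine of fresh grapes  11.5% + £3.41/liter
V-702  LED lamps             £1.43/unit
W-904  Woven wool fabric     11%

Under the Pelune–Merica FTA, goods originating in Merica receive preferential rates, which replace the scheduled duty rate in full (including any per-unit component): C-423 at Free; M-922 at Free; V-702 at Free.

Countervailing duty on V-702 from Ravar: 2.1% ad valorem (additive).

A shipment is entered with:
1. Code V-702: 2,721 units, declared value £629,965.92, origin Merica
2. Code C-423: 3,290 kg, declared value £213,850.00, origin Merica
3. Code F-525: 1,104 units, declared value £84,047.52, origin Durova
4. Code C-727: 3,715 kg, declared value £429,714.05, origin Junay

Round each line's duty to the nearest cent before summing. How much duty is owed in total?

Line 1 (V-702, Merica, 2,721 units, £629,965.92):
Base rate for V-702 is £1.43/unit.
Origin Merica qualifies under the Pelune–Merica agreement and V-702 is covered: preferential rate Free applies instead.
The additional-duty order on V-702 targets Ravar, not Merica; it does not apply.
Duty = £629,965.92 × 0% = £0.00.
Line 2 (C-423, Merica, 3,290 kg, £213,850.00):
Base rate for C-423 is 6%.
Origin Merica qualifies under the Pelune–Merica agreement and C-423 is covered: preferential rate Free applies instead.
Duty = £213,850.00 × 0% = £0.00.
Line 3 (F-525, Durova, 1,104 units, £84,047.52):
Base rate for F-525 is £7.84/unit.
Duty = 1,104 × £7.84 = £8,655.36.
Line 4 (C-727, Junay, 3,715 kg, £429,714.05):
Base rate for C-727 is 17.5% + £0.09/kg.
Duty = £429,714.05 × 17.5% + 3,715 × £0.09 = £75,534.31.
Total = £0.00 + £0.00 + £8,655.36 + £75,534.31 = £84,189.67.

£84,189.67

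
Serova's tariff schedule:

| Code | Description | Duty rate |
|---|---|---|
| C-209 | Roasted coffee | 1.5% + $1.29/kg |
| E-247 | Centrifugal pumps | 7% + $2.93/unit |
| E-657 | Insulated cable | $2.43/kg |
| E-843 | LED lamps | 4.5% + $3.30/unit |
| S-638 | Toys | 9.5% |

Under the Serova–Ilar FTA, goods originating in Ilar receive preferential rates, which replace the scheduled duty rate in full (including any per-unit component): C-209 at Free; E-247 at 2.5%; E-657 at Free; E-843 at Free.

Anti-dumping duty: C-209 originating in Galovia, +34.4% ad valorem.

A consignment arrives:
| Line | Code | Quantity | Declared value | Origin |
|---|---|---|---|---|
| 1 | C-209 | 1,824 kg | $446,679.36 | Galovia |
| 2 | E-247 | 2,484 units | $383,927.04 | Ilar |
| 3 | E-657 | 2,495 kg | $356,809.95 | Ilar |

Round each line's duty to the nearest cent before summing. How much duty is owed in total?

Line 1 (C-209, Galovia, 1,824 kg, $446,679.36):
Base rate for C-209 is 1.5% + $1.29/kg.
C-209 has an FTA preferential rate, but origin Galovia is not Ilar; base rate stands.
Additional duty on C-209 from Galovia: +34.4%. Applied ad valorem rate: 1.5% + 34.4% = 35.9%.
Duty = $446,679.36 × 35.9% + 1,824 × $1.29 = $162,710.85.
Line 2 (E-247, Ilar, 2,484 units, $383,927.04):
Base rate for E-247 is 7% + $2.93/unit.
Origin Ilar qualifies under the Serova–Ilar agreement and E-247 is covered: preferential rate 2.5% applies instead.
Duty = $383,927.04 × 2.5% = $9,598.18.
Line 3 (E-657, Ilar, 2,495 kg, $356,809.95):
Base rate for E-657 is $2.43/kg.
Origin Ilar qualifies under the Serova–Ilar agreement and E-657 is covered: preferential rate Free applies instead.
Duty = $356,809.95 × 0% = $0.00.
Total = $162,710.85 + $9,598.18 + $0.00 = $172,309.03.

$172,309.03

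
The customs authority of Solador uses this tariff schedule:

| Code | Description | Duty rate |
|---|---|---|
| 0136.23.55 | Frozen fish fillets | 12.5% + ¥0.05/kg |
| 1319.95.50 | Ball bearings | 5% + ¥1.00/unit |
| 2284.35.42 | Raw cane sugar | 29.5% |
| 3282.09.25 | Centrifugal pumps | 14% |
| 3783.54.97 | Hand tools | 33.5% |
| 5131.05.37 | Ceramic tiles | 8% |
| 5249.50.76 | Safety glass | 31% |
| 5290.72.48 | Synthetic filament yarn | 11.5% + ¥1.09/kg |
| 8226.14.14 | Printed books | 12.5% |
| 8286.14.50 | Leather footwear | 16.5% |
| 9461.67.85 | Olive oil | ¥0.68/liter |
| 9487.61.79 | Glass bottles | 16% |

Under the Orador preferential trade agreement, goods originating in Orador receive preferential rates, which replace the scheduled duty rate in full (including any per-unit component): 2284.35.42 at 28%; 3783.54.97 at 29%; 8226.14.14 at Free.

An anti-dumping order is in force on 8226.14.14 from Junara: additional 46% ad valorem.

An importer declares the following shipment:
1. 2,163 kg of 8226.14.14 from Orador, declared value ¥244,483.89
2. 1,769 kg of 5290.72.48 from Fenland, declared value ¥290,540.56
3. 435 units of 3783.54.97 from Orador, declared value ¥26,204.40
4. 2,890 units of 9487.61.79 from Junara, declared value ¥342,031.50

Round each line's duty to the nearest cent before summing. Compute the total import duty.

¥97,664.69

Line 1 (8226.14.14, Orador, 2,163 kg, ¥244,483.89):
Base rate for 8226.14.14 is 12.5%.
Origin Orador qualifies under the Solador–Orador agreement and 8226.14.14 is covered: preferential rate Free applies instead.
The additional-duty order on 8226.14.14 targets Junara, not Orador; it does not apply.
Duty = ¥244,483.89 × 0% = ¥0.00.
Line 2 (5290.72.48, Fenland, 1,769 kg, ¥290,540.56):
Base rate for 5290.72.48 is 11.5% + ¥1.09/kg.
Duty = ¥290,540.56 × 11.5% + 1,769 × ¥1.09 = ¥35,340.37.
Line 3 (3783.54.97, Orador, 435 units, ¥26,204.40):
Base rate for 3783.54.97 is 33.5%.
Origin Orador qualifies under the Solador–Orador agreement and 3783.54.97 is covered: preferential rate 29% applies instead.
Duty = ¥26,204.40 × 29% = ¥7,599.28.
Line 4 (9487.61.79, Junara, 2,890 units, ¥342,031.50):
Base rate for 9487.61.79 is 16%.
Duty = ¥342,031.50 × 16% = ¥54,725.04.
Total = ¥0.00 + ¥35,340.37 + ¥7,599.28 + ¥54,725.04 = ¥97,664.69.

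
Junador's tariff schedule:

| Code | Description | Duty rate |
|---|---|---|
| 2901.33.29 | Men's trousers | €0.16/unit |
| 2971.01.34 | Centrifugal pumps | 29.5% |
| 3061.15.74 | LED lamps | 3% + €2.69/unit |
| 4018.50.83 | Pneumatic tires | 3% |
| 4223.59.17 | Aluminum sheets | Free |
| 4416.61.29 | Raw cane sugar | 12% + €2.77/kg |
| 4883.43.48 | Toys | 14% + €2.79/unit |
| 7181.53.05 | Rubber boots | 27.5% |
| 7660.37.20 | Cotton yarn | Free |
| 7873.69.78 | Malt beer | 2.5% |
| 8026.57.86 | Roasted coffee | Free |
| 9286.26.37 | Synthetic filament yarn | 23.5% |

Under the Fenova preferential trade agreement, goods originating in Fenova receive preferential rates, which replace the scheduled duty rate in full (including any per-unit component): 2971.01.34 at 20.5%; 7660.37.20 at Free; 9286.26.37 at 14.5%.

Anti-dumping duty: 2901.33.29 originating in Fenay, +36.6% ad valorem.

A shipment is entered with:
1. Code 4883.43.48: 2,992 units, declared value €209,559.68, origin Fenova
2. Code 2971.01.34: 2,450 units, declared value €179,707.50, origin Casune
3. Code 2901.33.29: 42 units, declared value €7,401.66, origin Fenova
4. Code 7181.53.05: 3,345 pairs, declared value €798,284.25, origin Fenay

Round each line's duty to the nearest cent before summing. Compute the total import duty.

Line 1 (4883.43.48, Fenova, 2,992 units, €209,559.68):
Base rate for 4883.43.48 is 14% + €2.79/unit.
Origin Fenova is the FTA partner but 4883.43.48 is not on the preference list; base rate stands.
Duty = €209,559.68 × 14% + 2,992 × €2.79 = €37,686.04.
Line 2 (2971.01.34, Casune, 2,450 units, €179,707.50):
Base rate for 2971.01.34 is 29.5%.
2971.01.34 has an FTA preferential rate, but origin Casune is not Fenova; base rate stands.
Duty = €179,707.50 × 29.5% = €53,013.71.
Line 3 (2901.33.29, Fenova, 42 units, €7,401.66):
Base rate for 2901.33.29 is €0.16/unit.
Origin Fenova is the FTA partner but 2901.33.29 is not on the preference list; base rate stands.
The additional-duty order on 2901.33.29 targets Fenay, not Fenova; it does not apply.
Duty = 42 × €0.16 = €6.72.
Line 4 (7181.53.05, Fenay, 3,345 pairs, €798,284.25):
Base rate for 7181.53.05 is 27.5%.
Duty = €798,284.25 × 27.5% = €219,528.17.
Total = €37,686.04 + €53,013.71 + €6.72 + €219,528.17 = €310,234.64.

€310,234.64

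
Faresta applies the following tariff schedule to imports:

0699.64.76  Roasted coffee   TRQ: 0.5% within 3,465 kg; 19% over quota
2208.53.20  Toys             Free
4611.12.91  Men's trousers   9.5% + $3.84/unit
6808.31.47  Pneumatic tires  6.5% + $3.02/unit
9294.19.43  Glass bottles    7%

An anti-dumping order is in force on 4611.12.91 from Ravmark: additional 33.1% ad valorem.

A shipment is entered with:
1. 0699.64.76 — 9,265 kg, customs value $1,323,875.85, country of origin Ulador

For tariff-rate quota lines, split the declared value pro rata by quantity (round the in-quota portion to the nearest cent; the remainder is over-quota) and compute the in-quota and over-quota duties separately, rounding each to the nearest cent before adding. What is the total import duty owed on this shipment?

$159,940.35

Line 1 (0699.64.76, Ulador, 9,265 kg, $1,323,875.85):
Code 0699.64.76 is under a tariff-rate quota (threshold 3,465 kg). In-quota: 3,465 kg at 0.5%; over-quota: 5,800 kg at 19%.
Pro-rata value split: in-quota = $1,323,875.85 × 3,465/9,265 = $495,113.85; over-quota = $1,323,875.85 − $495,113.85 = $828,762.00.
In-quota duty = $495,113.85 × 0.5% = $2,475.57. Over-quota duty = $828,762.00 × 19% = $157,464.78.
Line duty = $2,475.57 + $157,464.78 = $159,940.35.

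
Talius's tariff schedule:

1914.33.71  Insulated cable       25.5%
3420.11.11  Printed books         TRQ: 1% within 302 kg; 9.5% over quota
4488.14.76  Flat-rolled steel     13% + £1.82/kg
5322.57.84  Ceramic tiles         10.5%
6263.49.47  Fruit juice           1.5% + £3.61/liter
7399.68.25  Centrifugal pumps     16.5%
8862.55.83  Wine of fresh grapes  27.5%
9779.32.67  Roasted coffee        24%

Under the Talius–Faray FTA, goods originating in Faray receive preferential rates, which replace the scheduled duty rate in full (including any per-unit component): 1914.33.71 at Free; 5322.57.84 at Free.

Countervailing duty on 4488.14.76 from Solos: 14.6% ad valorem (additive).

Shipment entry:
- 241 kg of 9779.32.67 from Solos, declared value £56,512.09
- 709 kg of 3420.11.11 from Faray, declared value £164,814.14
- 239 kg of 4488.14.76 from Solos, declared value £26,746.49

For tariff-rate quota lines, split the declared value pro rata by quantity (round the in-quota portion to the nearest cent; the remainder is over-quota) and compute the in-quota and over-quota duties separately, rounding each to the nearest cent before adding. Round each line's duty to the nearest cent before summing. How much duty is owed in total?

£31,070.01

Line 1 (9779.32.67, Solos, 241 kg, £56,512.09):
Base rate for 9779.32.67 is 24%.
Duty = £56,512.09 × 24% = £13,562.90.
Line 2 (3420.11.11, Faray, 709 kg, £164,814.14):
Code 3420.11.11 is under a tariff-rate quota (threshold 302 kg). In-quota: 302 kg at 1%; over-quota: 407 kg at 9.5%.
Pro-rata value split: in-quota = £164,814.14 × 302/709 = £70,202.92; over-quota = £164,814.14 − £70,202.92 = £94,611.22.
In-quota duty = £70,202.92 × 1% = £702.03. Over-quota duty = £94,611.22 × 9.5% = £8,988.07.
Line duty = £702.03 + £8,988.07 = £9,690.10.
Line 3 (4488.14.76, Solos, 239 kg, £26,746.49):
Base rate for 4488.14.76 is 13% + £1.82/kg.
Additional duty on 4488.14.76 from Solos: +14.6%. Applied ad valorem rate: 13% + 14.6% = 27.6%.
Duty = £26,746.49 × 27.6% + 239 × £1.82 = £7,817.01.
Total = £13,562.90 + £9,690.10 + £7,817.01 = £31,070.01.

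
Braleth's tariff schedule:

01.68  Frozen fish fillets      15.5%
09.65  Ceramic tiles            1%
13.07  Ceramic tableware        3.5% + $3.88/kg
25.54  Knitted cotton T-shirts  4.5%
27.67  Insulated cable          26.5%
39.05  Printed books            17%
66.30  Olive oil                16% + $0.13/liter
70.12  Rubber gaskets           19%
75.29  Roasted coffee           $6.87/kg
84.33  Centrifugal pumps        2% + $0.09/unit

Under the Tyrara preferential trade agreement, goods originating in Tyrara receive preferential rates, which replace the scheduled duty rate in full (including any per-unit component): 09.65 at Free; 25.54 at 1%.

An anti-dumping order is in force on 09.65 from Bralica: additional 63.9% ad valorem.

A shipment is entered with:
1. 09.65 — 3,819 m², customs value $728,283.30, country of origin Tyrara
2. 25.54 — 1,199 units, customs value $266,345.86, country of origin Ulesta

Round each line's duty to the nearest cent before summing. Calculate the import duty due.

Line 1 (09.65, Tyrara, 3,819 m², $728,283.30):
Base rate for 09.65 is 1%.
Origin Tyrara qualifies under the Braleth–Tyrara agreement and 09.65 is covered: preferential rate Free applies instead.
The additional-duty order on 09.65 targets Bralica, not Tyrara; it does not apply.
Duty = $728,283.30 × 0% = $0.00.
Line 2 (25.54, Ulesta, 1,199 units, $266,345.86):
Base rate for 25.54 is 4.5%.
25.54 has an FTA preferential rate, but origin Ulesta is not Tyrara; base rate stands.
Duty = $266,345.86 × 4.5% = $11,985.56.
Total = $0.00 + $11,985.56 = $11,985.56.

$11,985.56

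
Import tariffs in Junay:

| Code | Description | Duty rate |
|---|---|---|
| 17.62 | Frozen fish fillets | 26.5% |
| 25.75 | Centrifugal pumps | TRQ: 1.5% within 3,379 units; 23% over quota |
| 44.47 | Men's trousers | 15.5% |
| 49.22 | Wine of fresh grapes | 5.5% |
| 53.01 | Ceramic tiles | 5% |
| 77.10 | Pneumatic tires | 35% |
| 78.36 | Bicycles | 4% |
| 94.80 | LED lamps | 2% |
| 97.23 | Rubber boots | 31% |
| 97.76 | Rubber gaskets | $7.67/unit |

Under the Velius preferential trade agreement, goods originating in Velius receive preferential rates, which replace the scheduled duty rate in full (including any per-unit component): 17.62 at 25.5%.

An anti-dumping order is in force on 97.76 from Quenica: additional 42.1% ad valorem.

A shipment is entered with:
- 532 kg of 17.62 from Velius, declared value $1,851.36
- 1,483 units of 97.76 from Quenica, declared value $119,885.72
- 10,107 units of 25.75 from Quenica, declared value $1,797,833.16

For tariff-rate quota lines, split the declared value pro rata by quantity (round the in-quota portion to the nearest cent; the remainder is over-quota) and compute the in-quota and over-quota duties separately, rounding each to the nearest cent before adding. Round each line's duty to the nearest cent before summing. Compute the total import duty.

$346,593.08

Line 1 (17.62, Velius, 532 kg, $1,851.36):
Base rate for 17.62 is 26.5%.
Origin Velius qualifies under the Junay–Velius agreement and 17.62 is covered: preferential rate 25.5% applies instead.
Duty = $1,851.36 × 25.5% = $472.10.
Line 2 (97.76, Quenica, 1,483 units, $119,885.72):
Base rate for 97.76 is $7.67/unit.
Additional duty on 97.76 from Quenica: +42.1% ad valorem. Applied ad valorem rate = 42.1%.
Duty = $119,885.72 × 42.1% + 1,483 × $7.67 = $61,846.50.
Line 3 (25.75, Quenica, 10,107 units, $1,797,833.16):
Code 25.75 is under a tariff-rate quota (threshold 3,379 units). In-quota: 3,379 units at 1.5%; over-quota: 6,728 units at 23%.
Pro-rata value split: in-quota = $1,797,833.16 × 3,379/10,107 = $601,056.52; over-quota = $1,797,833.16 − $601,056.52 = $1,196,776.64.
In-quota duty = $601,056.52 × 1.5% = $9,015.85. Over-quota duty = $1,196,776.64 × 23% = $275,258.63.
Line duty = $9,015.85 + $275,258.63 = $284,274.48.
Total = $472.10 + $61,846.50 + $284,274.48 = $346,593.08.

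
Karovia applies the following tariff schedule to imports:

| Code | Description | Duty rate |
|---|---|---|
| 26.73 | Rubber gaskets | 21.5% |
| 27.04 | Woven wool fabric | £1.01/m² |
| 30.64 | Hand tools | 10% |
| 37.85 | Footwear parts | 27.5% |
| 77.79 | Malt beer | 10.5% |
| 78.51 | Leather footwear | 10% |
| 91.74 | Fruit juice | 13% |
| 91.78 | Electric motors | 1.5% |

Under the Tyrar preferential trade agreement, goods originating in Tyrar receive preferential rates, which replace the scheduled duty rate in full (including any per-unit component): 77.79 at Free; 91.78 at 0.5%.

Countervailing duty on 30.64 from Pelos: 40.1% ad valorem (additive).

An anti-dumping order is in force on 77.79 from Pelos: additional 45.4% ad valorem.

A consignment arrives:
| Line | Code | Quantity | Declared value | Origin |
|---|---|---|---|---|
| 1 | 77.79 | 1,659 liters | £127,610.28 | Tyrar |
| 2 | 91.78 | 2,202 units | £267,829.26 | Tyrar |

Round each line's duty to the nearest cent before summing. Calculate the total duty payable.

£1,339.15

Line 1 (77.79, Tyrar, 1,659 liters, £127,610.28):
Base rate for 77.79 is 10.5%.
Origin Tyrar qualifies under the Karovia–Tyrar agreement and 77.79 is covered: preferential rate Free applies instead.
The additional-duty order on 77.79 targets Pelos, not Tyrar; it does not apply.
Duty = £127,610.28 × 0% = £0.00.
Line 2 (91.78, Tyrar, 2,202 units, £267,829.26):
Base rate for 91.78 is 1.5%.
Origin Tyrar qualifies under the Karovia–Tyrar agreement and 91.78 is covered: preferential rate 0.5% applies instead.
Duty = £267,829.26 × 0.5% = £1,339.15.
Total = £0.00 + £1,339.15 = £1,339.15.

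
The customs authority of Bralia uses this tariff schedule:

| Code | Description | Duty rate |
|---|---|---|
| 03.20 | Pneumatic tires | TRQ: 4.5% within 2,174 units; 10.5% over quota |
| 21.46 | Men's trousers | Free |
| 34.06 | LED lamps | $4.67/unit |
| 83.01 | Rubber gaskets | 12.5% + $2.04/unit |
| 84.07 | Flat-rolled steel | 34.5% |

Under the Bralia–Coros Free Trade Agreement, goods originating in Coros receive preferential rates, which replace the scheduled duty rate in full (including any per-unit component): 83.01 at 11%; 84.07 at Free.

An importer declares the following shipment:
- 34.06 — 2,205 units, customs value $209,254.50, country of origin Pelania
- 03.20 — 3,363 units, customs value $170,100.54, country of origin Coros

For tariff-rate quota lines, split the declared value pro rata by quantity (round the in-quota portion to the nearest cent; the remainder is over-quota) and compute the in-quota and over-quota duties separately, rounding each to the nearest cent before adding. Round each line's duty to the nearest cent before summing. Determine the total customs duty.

$21,560.25

Line 1 (34.06, Pelania, 2,205 units, $209,254.50):
Base rate for 34.06 is $4.67/unit.
Duty = 2,205 × $4.67 = $10,297.35.
Line 2 (03.20, Coros, 3,363 units, $170,100.54):
Code 03.20 is under a tariff-rate quota (threshold 2,174 units). In-quota: 2,174 units at 4.5%; over-quota: 1,189 units at 10.5%.
Pro-rata value split: in-quota = $170,100.54 × 2,174/3,363 = $109,960.92; over-quota = $170,100.54 − $109,960.92 = $60,139.62.
In-quota duty = $109,960.92 × 4.5% = $4,948.24. Over-quota duty = $60,139.62 × 10.5% = $6,314.66.
Line duty = $4,948.24 + $6,314.66 = $11,262.90.
Total = $10,297.35 + $11,262.90 = $21,560.25.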